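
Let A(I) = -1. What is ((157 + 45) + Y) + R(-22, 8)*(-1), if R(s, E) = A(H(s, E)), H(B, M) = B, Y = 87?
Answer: 290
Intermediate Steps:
R(s, E) = -1
((157 + 45) + Y) + R(-22, 8)*(-1) = ((157 + 45) + 87) - 1*(-1) = (202 + 87) + 1 = 289 + 1 = 290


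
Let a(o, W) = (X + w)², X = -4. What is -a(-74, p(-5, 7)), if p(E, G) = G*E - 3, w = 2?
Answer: -4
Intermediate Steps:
p(E, G) = -3 + E*G (p(E, G) = E*G - 3 = -3 + E*G)
a(o, W) = 4 (a(o, W) = (-4 + 2)² = (-2)² = 4)
-a(-74, p(-5, 7)) = -1*4 = -4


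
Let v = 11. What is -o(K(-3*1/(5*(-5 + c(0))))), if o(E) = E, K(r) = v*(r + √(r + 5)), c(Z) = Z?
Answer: -33/25 - 88*√2/5 ≈ -26.210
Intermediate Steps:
K(r) = 11*r + 11*√(5 + r) (K(r) = 11*(r + √(r + 5)) = 11*(r + √(5 + r)) = 11*r + 11*√(5 + r))
-o(K(-3*1/(5*(-5 + c(0))))) = -(11*(-3*1/(5*(-5 + 0))) + 11*√(5 - 3*1/(5*(-5 + 0)))) = -(11*(-3/((-5*5))) + 11*√(5 - 3/((-5*5)))) = -(11*(-3/(-25)) + 11*√(5 - 3/(-25))) = -(11*(-3*(-1/25)) + 11*√(5 - 3*(-1/25))) = -(11*(3/25) + 11*√(5 + 3/25)) = -(33/25 + 11*√(128/25)) = -(33/25 + 11*(8*√2/5)) = -(33/25 + 88*√2/5) = -33/25 - 88*√2/5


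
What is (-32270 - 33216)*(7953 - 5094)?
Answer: -187224474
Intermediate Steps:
(-32270 - 33216)*(7953 - 5094) = -65486*2859 = -187224474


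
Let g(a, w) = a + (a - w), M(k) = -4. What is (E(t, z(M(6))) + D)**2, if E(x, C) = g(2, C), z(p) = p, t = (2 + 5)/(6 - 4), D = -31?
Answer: 529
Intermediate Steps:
t = 7/2 ≈ 3.5000
g(a, w) = -w + 2*a
E(x, C) = 4 - C (E(x, C) = -C + 2*2 = -C + 4 = 4 - C)
(E(t, z(M(6))) + D)**2 = ((4 - 1*(-4)) - 31)**2 = ((4 + 4) - 31)**2 = (8 - 31)**2 = (-23)**2 = 529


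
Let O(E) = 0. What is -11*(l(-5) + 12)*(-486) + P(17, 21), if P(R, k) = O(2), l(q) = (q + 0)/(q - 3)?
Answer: 269973/4 ≈ 67493.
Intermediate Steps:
l(q) = q/(-3 + q)
P(R, k) = 0
-11*(l(-5) + 12)*(-486) + P(17, 21) = -11*(-5/(-3 - 5) + 12)*(-486) + 0 = -11*(-5/(-8) + 12)*(-486) + 0 = -11*(-5*(-⅛) + 12)*(-486) + 0 = -11*(5/8 + 12)*(-486) + 0 = -11*101/8*(-486) + 0 = -1111/8*(-486) + 0 = 269973/4 + 0 = 269973/4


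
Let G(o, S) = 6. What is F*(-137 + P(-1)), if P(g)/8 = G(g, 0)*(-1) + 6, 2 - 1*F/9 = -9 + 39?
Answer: 34524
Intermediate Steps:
F = -252 (F = 18 - 9*(-9 + 39) = 18 - 9*30 = 18 - 270 = -252)
P(g) = 0 (P(g) = 8*(6*(-1) + 6) = 8*(-6 + 6) = 8*0 = 0)
F*(-137 + P(-1)) = -252*(-137 + 0) = -252*(-137) = 34524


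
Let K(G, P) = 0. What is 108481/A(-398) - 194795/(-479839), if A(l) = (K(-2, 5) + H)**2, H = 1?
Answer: 52053609354/479839 ≈ 1.0848e+5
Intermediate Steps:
A(l) = 1 (A(l) = (0 + 1)**2 = 1**2 = 1)
108481/A(-398) - 194795/(-479839) = 108481/1 - 194795/(-479839) = 108481*1 - 194795*(-1/479839) = 108481 + 194795/479839 = 52053609354/479839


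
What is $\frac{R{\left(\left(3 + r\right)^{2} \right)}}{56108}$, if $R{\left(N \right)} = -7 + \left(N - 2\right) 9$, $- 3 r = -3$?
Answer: $\frac{119}{56108} \approx 0.0021209$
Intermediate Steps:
$r = 1$ ($r = \left(- \frac{1}{3}\right) \left(-3\right) = 1$)
$R{\left(N \right)} = -25 + 9 N$ ($R{\left(N \right)} = -7 + \left(-2 + N\right) 9 = -7 + \left(-18 + 9 N\right) = -25 + 9 N$)
$\frac{R{\left(\left(3 + r\right)^{2} \right)}}{56108} = \frac{-25 + 9 \left(3 + 1\right)^{2}}{56108} = \left(-25 + 9 \cdot 4^{2}\right) \frac{1}{56108} = \left(-25 + 9 \cdot 16\right) \frac{1}{56108} = \left(-25 + 144\right) \frac{1}{56108} = 119 \cdot \frac{1}{56108} = \frac{119}{56108}$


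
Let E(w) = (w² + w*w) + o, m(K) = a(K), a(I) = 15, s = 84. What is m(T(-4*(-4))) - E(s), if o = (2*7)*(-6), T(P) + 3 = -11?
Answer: -14013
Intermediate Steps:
T(P) = -14 (T(P) = -3 - 11 = -14)
m(K) = 15
o = -84 (o = 14*(-6) = -84)
E(w) = -84 + 2*w² (E(w) = (w² + w*w) - 84 = (w² + w²) - 84 = 2*w² - 84 = -84 + 2*w²)
m(T(-4*(-4))) - E(s) = 15 - (-84 + 2*84²) = 15 - (-84 + 2*7056) = 15 - (-84 + 14112) = 15 - 1*14028 = 15 - 14028 = -14013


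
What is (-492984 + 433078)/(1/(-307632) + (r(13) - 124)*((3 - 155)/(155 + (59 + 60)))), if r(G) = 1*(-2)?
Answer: -2524773355104/2945883895 ≈ -857.05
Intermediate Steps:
r(G) = -2
(-492984 + 433078)/(1/(-307632) + (r(13) - 124)*((3 - 155)/(155 + (59 + 60)))) = (-492984 + 433078)/(1/(-307632) + (-2 - 124)*((3 - 155)/(155 + (59 + 60)))) = -59906/(-1/307632 - (-19152)/(155 + 119)) = -59906/(-1/307632 - (-19152)/274) = -59906/(-1/307632 - 126*(-76/137)) = -59906/(-1/307632 + 9576/137) = -59906/2945883895/42145584 = -59906*42145584/2945883895 = -2524773355104/2945883895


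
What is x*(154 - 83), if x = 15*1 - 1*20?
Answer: -355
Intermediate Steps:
x = -5 (x = 15 - 20 = -5)
x*(154 - 83) = -5*(154 - 83) = -5*71 = -355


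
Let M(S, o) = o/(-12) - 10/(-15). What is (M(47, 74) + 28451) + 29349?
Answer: 115589/2 ≈ 57795.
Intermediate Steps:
M(S, o) = ⅔ - o/12 (M(S, o) = o*(-1/12) - 10*(-1/15) = -o/12 + ⅔ = ⅔ - o/12)
(M(47, 74) + 28451) + 29349 = ((⅔ - 1/12*74) + 28451) + 29349 = ((⅔ - 37/6) + 28451) + 29349 = (-11/2 + 28451) + 29349 = 56891/2 + 29349 = 115589/2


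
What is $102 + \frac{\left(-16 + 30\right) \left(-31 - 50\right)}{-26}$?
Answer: $\frac{1893}{13} \approx 145.62$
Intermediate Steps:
$102 + \frac{\left(-16 + 30\right) \left(-31 - 50\right)}{-26} = 102 + 14 \left(-81\right) \left(- \frac{1}{26}\right) = 102 - - \frac{567}{13} = 102 + \frac{567}{13} = \frac{1893}{13}$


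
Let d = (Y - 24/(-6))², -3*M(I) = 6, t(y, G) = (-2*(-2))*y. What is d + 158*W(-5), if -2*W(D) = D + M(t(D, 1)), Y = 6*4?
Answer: 1337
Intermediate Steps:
t(y, G) = 4*y
Y = 24
M(I) = -2 (M(I) = -⅓*6 = -2)
d = 784 (d = (24 - 24/(-6))² = (24 - 24*(-⅙))² = (24 + 4)² = 28² = 784)
W(D) = 1 - D/2 (W(D) = -(D - 2)/2 = -(-2 + D)/2 = 1 - D/2)
d + 158*W(-5) = 784 + 158*(1 - ½*(-5)) = 784 + 158*(1 + 5/2) = 784 + 158*(7/2) = 784 + 553 = 1337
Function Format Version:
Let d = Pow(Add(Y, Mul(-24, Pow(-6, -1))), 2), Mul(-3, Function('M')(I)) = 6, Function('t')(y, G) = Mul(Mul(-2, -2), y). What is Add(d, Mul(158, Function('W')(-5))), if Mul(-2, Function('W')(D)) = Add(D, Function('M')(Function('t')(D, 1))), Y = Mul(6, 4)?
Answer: 1337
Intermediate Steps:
Function('t')(y, G) = Mul(4, y)
Y = 24
Function('M')(I) = -2 (Function('M')(I) = Mul(Rational(-1, 3), 6) = -2)
d = 784 (d = Pow(Add(24, Mul(-24, Pow(-6, -1))), 2) = Pow(Add(24, Mul(-24, Rational(-1, 6))), 2) = Pow(Add(24, 4), 2) = Pow(28, 2) = 784)
Function('W')(D) = Add(1, Mul(Rational(-1, 2), D)) (Function('W')(D) = Mul(Rational(-1, 2), Add(D, -2)) = Mul(Rational(-1, 2), Add(-2, D)) = Add(1, Mul(Rational(-1, 2), D)))
Add(d, Mul(158, Function('W')(-5))) = Add(784, Mul(158, Add(1, Mul(Rational(-1, 2), -5)))) = Add(784, Mul(158, Add(1, Rational(5, 2)))) = Add(784, Mul(158, Rational(7, 2))) = Add(784, 553) = 1337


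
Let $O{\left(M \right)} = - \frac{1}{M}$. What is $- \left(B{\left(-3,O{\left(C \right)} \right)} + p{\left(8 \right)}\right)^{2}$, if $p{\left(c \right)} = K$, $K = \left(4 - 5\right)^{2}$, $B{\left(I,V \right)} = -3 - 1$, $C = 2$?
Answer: $-9$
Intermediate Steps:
$B{\left(I,V \right)} = -4$
$K = 1$ ($K = \left(-1\right)^{2} = 1$)
$p{\left(c \right)} = 1$
$- \left(B{\left(-3,O{\left(C \right)} \right)} + p{\left(8 \right)}\right)^{2} = - \left(-4 + 1\right)^{2} = - \left(-3\right)^{2} = \left(-1\right) 9 = -9$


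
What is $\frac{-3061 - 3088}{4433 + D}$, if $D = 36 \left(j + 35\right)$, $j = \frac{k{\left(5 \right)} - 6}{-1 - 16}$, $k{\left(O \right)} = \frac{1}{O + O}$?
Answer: $- \frac{522665}{484967} \approx -1.0777$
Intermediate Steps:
$k{\left(O \right)} = \frac{1}{2 O}$
$j = \frac{59}{170}$ ($j = \frac{\frac{1}{2 \cdot 5} - 6}{-1 - 16} = \frac{\frac{1}{2} \cdot \frac{1}{5} - 6}{-17} = \left(\frac{1}{10} - 6\right) \left(- \frac{1}{17}\right) = \left(- \frac{59}{10}\right) \left(- \frac{1}{17}\right) = \frac{59}{170} \approx 0.34706$)
$D = \frac{108162}{85}$ ($D = 36 \left(\frac{59}{170} + 35\right) = 36 \cdot \frac{6009}{170} = \frac{108162}{85} \approx 1272.5$)
$\frac{-3061 - 3088}{4433 + D} = \frac{-3061 - 3088}{4433 + \frac{108162}{85}} = - \frac{6149}{\frac{484967}{85}} = \left(-6149\right) \frac{85}{484967} = - \frac{522665}{484967}$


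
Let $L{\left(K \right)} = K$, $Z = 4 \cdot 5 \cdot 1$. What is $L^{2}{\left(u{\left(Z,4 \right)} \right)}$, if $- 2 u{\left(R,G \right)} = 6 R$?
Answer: $3600$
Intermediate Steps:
$Z = 20$ ($Z = 20 \cdot 1 = 20$)
$u{\left(R,G \right)} = - 3 R$ ($u{\left(R,G \right)} = - \frac{6 R}{2} = - 3 R$)
$L^{2}{\left(u{\left(Z,4 \right)} \right)} = \left(\left(-3\right) 20\right)^{2} = \left(-60\right)^{2} = 3600$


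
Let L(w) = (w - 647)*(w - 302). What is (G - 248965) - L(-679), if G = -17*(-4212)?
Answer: -1478167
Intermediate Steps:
G = 71604
L(w) = (-647 + w)*(-302 + w)
(G - 248965) - L(-679) = (71604 - 248965) - (195394 + (-679)**2 - 949*(-679)) = -177361 - (195394 + 461041 + 644371) = -177361 - 1*1300806 = -177361 - 1300806 = -1478167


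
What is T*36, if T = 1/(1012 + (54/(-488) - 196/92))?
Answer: 202032/5666767 ≈ 0.035652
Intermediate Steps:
T = 5612/5666767 (T = 1/(1012 + (54*(-1/488) - 196*1/92)) = 1/(1012 + (-27/244 - 49/23)) = 1/(1012 - 12577/5612) = 1/(5666767/5612) = 5612/5666767 ≈ 0.00099033)
T*36 = (5612/5666767)*36 = 202032/5666767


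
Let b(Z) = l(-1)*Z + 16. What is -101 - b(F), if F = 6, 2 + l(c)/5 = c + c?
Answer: 3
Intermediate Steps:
l(c) = -10 + 10*c (l(c) = -10 + 5*(c + c) = -10 + 5*(2*c) = -10 + 10*c)
b(Z) = 16 - 20*Z (b(Z) = (-10 + 10*(-1))*Z + 16 = (-10 - 10)*Z + 16 = -20*Z + 16 = 16 - 20*Z)
-101 - b(F) = -101 - (16 - 20*6) = -101 - (16 - 120) = -101 - 1*(-104) = -101 + 104 = 3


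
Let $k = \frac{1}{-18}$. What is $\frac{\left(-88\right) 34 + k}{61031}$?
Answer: $- \frac{53857}{1098558} \approx -0.049025$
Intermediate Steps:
$k = - \frac{1}{18} \approx -0.055556$
$\frac{\left(-88\right) 34 + k}{61031} = \frac{\left(-88\right) 34 - \frac{1}{18}}{61031} = \left(-2992 - \frac{1}{18}\right) \frac{1}{61031} = \left(- \frac{53857}{18}\right) \frac{1}{61031} = - \frac{53857}{1098558}$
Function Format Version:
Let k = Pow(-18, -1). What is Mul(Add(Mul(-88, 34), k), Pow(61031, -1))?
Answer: Rational(-53857, 1098558) ≈ -0.049025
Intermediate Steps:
k = Rational(-1, 18) ≈ -0.055556
Mul(Add(Mul(-88, 34), k), Pow(61031, -1)) = Mul(Add(Mul(-88, 34), Rational(-1, 18)), Pow(61031, -1)) = Mul(Add(-2992, Rational(-1, 18)), Rational(1, 61031)) = Mul(Rational(-53857, 18), Rational(1, 61031)) = Rational(-53857, 1098558)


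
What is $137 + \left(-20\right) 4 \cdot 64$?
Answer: $-4983$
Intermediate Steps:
$137 + \left(-20\right) 4 \cdot 64 = 137 - 5120 = -4983$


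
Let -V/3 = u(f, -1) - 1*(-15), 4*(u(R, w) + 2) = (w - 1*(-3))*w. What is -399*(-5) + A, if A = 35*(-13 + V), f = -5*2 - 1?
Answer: 455/2 ≈ 227.50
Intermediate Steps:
f = -11 (f = -10 - 1 = -11)
u(R, w) = -2 + w*(3 + w)/4 (u(R, w) = -2 + ((w - 1*(-3))*w)/4 = -2 + ((w + 3)*w)/4 = -2 + ((3 + w)*w)/4 = -2 + (w*(3 + w))/4 = -2 + w*(3 + w)/4)
V = -75/2 (V = -3*((-2 + (1/4)*(-1)**2 + (3/4)*(-1)) - 1*(-15)) = -3*((-2 + (1/4)*1 - 3/4) + 15) = -3*((-2 + 1/4 - 3/4) + 15) = -3*(-5/2 + 15) = -3*25/2 = -75/2 ≈ -37.500)
A = -3535/2 (A = 35*(-13 - 75/2) = 35*(-101/2) = -3535/2 ≈ -1767.5)
-399*(-5) + A = -399*(-5) - 3535/2 = 1995 - 3535/2 = 455/2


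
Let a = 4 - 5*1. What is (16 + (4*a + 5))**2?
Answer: 289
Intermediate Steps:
a = -1 (a = 4 - 5 = -1)
(16 + (4*a + 5))**2 = (16 + (4*(-1) + 5))**2 = (16 + (-4 + 5))**2 = (16 + 1)**2 = 17**2 = 289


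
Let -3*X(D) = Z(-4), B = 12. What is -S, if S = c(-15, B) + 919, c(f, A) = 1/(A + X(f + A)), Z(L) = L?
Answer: -36763/40 ≈ -919.08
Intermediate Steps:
X(D) = 4/3 (X(D) = -⅓*(-4) = 4/3)
c(f, A) = 1/(4/3 + A) (c(f, A) = 1/(A + 4/3) = 1/(4/3 + A))
S = 36763/40 (S = 3/(4 + 3*12) + 919 = 3/(4 + 36) + 919 = 3/40 + 919 = 36763/40 ≈ 919.08)
-S = -1*36763/40 = -36763/40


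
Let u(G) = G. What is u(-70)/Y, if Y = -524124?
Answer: 35/262062 ≈ 0.00013356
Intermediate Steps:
u(-70)/Y = -70/(-524124) = -70*(-1/524124) = 35/262062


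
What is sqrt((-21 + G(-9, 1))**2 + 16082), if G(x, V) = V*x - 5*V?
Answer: 3*sqrt(1923) ≈ 131.56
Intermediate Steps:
G(x, V) = -5*V + V*x
sqrt((-21 + G(-9, 1))**2 + 16082) = sqrt((-21 + 1*(-5 - 9))**2 + 16082) = sqrt((-21 + 1*(-14))**2 + 16082) = sqrt((-21 - 14)**2 + 16082) = sqrt((-35)**2 + 16082) = sqrt(1225 + 16082) = sqrt(17307) = 3*sqrt(1923)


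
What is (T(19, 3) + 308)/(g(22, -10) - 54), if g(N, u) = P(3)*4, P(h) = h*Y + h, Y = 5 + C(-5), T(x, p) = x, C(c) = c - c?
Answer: 109/6 ≈ 18.167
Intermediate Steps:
C(c) = 0
Y = 5 (Y = 5 + 0 = 5)
P(h) = 6*h (P(h) = h*5 + h = 5*h + h = 6*h)
g(N, u) = 72 (g(N, u) = (6*3)*4 = 18*4 = 72)
(T(19, 3) + 308)/(g(22, -10) - 54) = (19 + 308)/(72 - 54) = 327/18 = 327*(1/18) = 109/6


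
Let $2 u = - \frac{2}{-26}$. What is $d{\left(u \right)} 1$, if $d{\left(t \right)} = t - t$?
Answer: $0$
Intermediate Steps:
$u = \frac{1}{26}$ ($u = \frac{\left(-2\right) \frac{1}{-26}}{2} = \frac{\left(-2\right) \left(- \frac{1}{26}\right)}{2} = \frac{1}{2} \cdot \frac{1}{13} = \frac{1}{26} \approx 0.038462$)
$d{\left(t \right)} = 0$
$d{\left(u \right)} 1 = 0 \cdot 1 = 0$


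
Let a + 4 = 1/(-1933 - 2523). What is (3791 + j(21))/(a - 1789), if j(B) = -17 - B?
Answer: -5574456/2663203 ≈ -2.0931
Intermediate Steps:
a = -17825/4456 (a = -4 + 1/(-1933 - 2523) = -4 + 1/(-4456) = -4 - 1/4456 = -17825/4456 ≈ -4.0002)
(3791 + j(21))/(a - 1789) = (3791 + (-17 - 1*21))/(-17825/4456 - 1789) = (3791 + (-17 - 21))/(-7989609/4456) = (3791 - 38)*(-4456/7989609) = 3753*(-4456/7989609) = -5574456/2663203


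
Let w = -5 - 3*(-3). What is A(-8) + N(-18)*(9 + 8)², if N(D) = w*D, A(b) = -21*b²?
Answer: -22152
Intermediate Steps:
w = 4 (w = -5 + 9 = 4)
N(D) = 4*D
A(-8) + N(-18)*(9 + 8)² = -21*(-8)² + (4*(-18))*(9 + 8)² = -21*64 - 72*17² = -1344 - 72*289 = -1344 - 20808 = -22152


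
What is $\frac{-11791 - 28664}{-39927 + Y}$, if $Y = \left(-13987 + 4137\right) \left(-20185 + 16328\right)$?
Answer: $- \frac{40455}{37951523} \approx -0.001066$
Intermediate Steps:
$Y = 37991450$ ($Y = \left(-9850\right) \left(-3857\right) = 37991450$)
$\frac{-11791 - 28664}{-39927 + Y} = \frac{-11791 - 28664}{-39927 + 37991450} = - \frac{40455}{37951523}$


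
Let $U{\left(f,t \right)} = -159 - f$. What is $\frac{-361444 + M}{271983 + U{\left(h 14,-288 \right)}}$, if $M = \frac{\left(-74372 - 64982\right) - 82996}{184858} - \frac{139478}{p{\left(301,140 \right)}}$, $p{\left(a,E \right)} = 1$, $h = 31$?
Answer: $- \frac{46299830713}{25084306310} \approx -1.8458$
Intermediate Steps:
$M = - \frac{12891923237}{92429}$ ($M = \frac{\left(-74372 - 64982\right) - 82996}{184858} - \frac{139478}{1} = \left(-139354 - 82996\right) \frac{1}{184858} - 139478 = \left(-222350\right) \frac{1}{184858} - 139478 = - \frac{111175}{92429} - 139478 = - \frac{12891923237}{92429} \approx -1.3948 \cdot 10^{5}$)
$\frac{-361444 + M}{271983 + U{\left(h 14,-288 \right)}} = \frac{-361444 - \frac{12891923237}{92429}}{271983 - \left(159 + 31 \cdot 14\right)} = - \frac{46299830713}{92429 \left(271983 - 593\right)} = - \frac{46299830713}{92429 \cdot 271390} = \left(- \frac{46299830713}{92429}\right) \frac{1}{271390} = - \frac{46299830713}{25084306310}$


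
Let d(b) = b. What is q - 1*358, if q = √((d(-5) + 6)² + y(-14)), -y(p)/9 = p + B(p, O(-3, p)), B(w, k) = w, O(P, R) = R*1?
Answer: -358 + √253 ≈ -342.09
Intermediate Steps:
O(P, R) = R
y(p) = -18*p (y(p) = -9*(p + p) = -18*p)
q = √253 (q = √((-5 + 6)² - 18*(-14)) = √(1² + 252) = √(1 + 252) = √253 ≈ 15.906)
q - 1*358 = √253 - 1*358 = √253 - 358 = -358 + √253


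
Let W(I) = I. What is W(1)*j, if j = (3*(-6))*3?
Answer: -54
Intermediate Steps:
j = -54 (j = -18*3 = -54)
W(1)*j = 1*(-54) = -54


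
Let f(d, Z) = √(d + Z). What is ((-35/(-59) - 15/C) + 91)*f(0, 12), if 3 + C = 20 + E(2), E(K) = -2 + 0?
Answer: 10690*√3/59 ≈ 313.82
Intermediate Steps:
E(K) = -2
f(d, Z) = √(Z + d)
C = 15 (C = -3 + (20 - 2) = -3 + 18 = 15)
((-35/(-59) - 15/C) + 91)*f(0, 12) = ((-35/(-59) - 15/15) + 91)*√(12 + 0) = ((-35*(-1/59) - 15*1/15) + 91)*√12 = ((35/59 - 1) + 91)*(2*√3) = (-24/59 + 91)*(2*√3) = 5345*(2*√3)/59 = 10690*√3/59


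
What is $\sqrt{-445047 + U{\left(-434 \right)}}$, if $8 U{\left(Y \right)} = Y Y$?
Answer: $\frac{i \sqrt{1686010}}{2} \approx 649.23 i$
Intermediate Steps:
$U{\left(Y \right)} = \frac{Y^{2}}{8}$ ($U{\left(Y \right)} = \frac{Y Y}{8} = \frac{Y^{2}}{8}$)
$\sqrt{-445047 + U{\left(-434 \right)}} = \sqrt{-445047 + \frac{\left(-434\right)^{2}}{8}} = \sqrt{-445047 + \frac{1}{8} \cdot 188356} = \sqrt{-445047 + \frac{47089}{2}} = \sqrt{- \frac{843005}{2}} = \frac{i \sqrt{1686010}}{2}$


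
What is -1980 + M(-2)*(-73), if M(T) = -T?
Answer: -2126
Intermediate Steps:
-1980 + M(-2)*(-73) = -1980 - 1*(-2)*(-73) = -1980 + 2*(-73) = -1980 - 146 = -2126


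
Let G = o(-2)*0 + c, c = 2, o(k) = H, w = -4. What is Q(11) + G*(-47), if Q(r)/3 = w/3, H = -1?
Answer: -98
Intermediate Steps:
o(k) = -1
G = 2 (G = -1*0 + 2 = 0 + 2 = 2)
Q(r) = -4 (Q(r) = 3*(-4/3) = -4)
Q(11) + G*(-47) = -4 + 2*(-47) = -4 - 94 = -98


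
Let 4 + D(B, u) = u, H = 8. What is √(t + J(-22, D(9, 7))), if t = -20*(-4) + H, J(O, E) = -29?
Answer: √59 ≈ 7.6811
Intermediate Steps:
D(B, u) = -4 + u
t = 88 (t = -20*(-4) + 8 = 80 + 8 = 88)
√(t + J(-22, D(9, 7))) = √(88 - 29) = √59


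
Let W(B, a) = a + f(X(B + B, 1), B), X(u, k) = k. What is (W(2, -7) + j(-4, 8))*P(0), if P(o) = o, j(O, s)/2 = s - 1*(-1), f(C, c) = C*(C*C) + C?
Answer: 0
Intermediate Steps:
f(C, c) = C + C³ (f(C, c) = C*C² + C = C³ + C = C + C³)
W(B, a) = 2 + a (W(B, a) = a + (1 + 1³) = a + (1 + 1) = a + 2 = 2 + a)
j(O, s) = 2 + 2*s (j(O, s) = 2*(s - 1*(-1)) = 2*(s + 1) = 2*(1 + s) = 2 + 2*s)
(W(2, -7) + j(-4, 8))*P(0) = ((2 - 7) + (2 + 2*8))*0 = (-5 + (2 + 16))*0 = (-5 + 18)*0 = 13*0 = 0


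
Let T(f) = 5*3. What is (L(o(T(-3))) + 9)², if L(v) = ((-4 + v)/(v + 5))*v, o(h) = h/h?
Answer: 289/4 ≈ 72.250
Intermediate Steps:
T(f) = 15
o(h) = 1
L(v) = v*(-4 + v)/(5 + v) (L(v) = ((-4 + v)/(5 + v))*v = v*(-4 + v)/(5 + v))
(L(o(T(-3))) + 9)² = (1*(-4 + 1)/(5 + 1) + 9)² = (1*(-3)/6 + 9)² = (1*(⅙)*(-3) + 9)² = (-½ + 9)² = (17/2)² = 289/4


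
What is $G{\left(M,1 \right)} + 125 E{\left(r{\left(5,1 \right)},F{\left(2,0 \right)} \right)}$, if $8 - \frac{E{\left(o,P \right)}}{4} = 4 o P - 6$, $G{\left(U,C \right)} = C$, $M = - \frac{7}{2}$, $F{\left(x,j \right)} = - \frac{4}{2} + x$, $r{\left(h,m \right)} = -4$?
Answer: $7001$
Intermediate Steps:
$F{\left(x,j \right)} = -2 + x$ ($F{\left(x,j \right)} = \left(-4\right) \frac{1}{2} + x = -2 + x$)
$M = - \frac{7}{2}$ ($M = \left(-7\right) \frac{1}{2} = - \frac{7}{2} \approx -3.5$)
$E{\left(o,P \right)} = 56 - 16 P o$ ($E{\left(o,P \right)} = 32 - 4 \left(4 o P - 6\right) = 32 - 4 \left(4 P o - 6\right) = 32 - 4 \left(-6 + 4 P o\right) = 32 - \left(-24 + 16 P o\right) = 56 - 16 P o$)
$G{\left(M,1 \right)} + 125 E{\left(r{\left(5,1 \right)},F{\left(2,0 \right)} \right)} = 1 + 125 \left(56 - 16 \left(-2 + 2\right) \left(-4\right)\right) = 1 + 125 \left(56 - 0 \left(-4\right)\right) = 1 + 125 \left(56 + 0\right) = 1 + 125 \cdot 56 = 1 + 7000 = 7001$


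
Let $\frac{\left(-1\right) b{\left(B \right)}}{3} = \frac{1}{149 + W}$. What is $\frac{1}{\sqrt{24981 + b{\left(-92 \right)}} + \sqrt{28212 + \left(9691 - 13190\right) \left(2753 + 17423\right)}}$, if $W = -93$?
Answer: $\frac{28}{3 \sqrt{2176118} + 56 i \sqrt{17641903}} \approx 2.239 \cdot 10^{-6} - 0.000119 i$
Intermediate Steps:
$b{\left(B \right)} = - \frac{3}{56}$ ($b{\left(B \right)} = - \frac{3}{149 - 93} = - \frac{3}{56}$)
$\frac{1}{\sqrt{24981 + b{\left(-92 \right)}} + \sqrt{28212 + \left(9691 - 13190\right) \left(2753 + 17423\right)}} = \frac{1}{\sqrt{24981 - \frac{3}{56}} + \sqrt{28212 + \left(9691 - 13190\right) \left(2753 + 17423\right)}} = \frac{1}{\sqrt{\frac{1398933}{56}} + \sqrt{28212 - 70595824}} = \frac{1}{\frac{3 \sqrt{2176118}}{28} + \sqrt{28212 - 70595824}} = \frac{1}{\frac{3 \sqrt{2176118}}{28} + \sqrt{-70567612}} = \frac{1}{\frac{3 \sqrt{2176118}}{28} + 2 i \sqrt{17641903}}$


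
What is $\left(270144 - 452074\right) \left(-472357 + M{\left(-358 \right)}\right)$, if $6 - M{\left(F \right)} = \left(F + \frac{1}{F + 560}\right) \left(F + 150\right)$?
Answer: $\frac{10047668427230}{101} \approx 9.9482 \cdot 10^{10}$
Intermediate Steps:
$M{\left(F \right)} = 6 - \left(150 + F\right) \left(F + \frac{1}{560 + F}\right)$ ($M{\left(F \right)} = 6 - \left(F + \frac{1}{F + 560}\right) \left(F + 150\right) = 6 - \left(F + \frac{1}{560 + F}\right) \left(150 + F\right) = 6 - \left(150 + F\right) \left(F + \frac{1}{560 + F}\right)$)
$\left(270144 - 452074\right) \left(-472357 + M{\left(-358 \right)}\right) = \left(270144 - 452074\right) \left(-472357 + \frac{3210 - \left(-358\right)^{3} - -30070210 - 710 \left(-358\right)^{2}}{560 - 358}\right) = - 181930 \left(-472357 + \frac{3210 - -45882712 + 30070210 - 90996440}{202}\right) = - 181930 \left(-472357 + \frac{3210 + 45882712 + 30070210 - 90996440}{202}\right) = - 181930 \left(-472357 + \frac{1}{202} \left(-15040308\right)\right) = - 181930 \left(-472357 - \frac{7520154}{101}\right) = \left(-181930\right) \left(- \frac{55228211}{101}\right) = \frac{10047668427230}{101}$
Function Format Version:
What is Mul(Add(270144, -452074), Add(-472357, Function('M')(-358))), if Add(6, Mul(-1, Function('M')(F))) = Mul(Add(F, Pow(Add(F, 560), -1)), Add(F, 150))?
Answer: Rational(10047668427230, 101) ≈ 9.9482e+10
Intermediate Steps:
Function('M')(F) = Add(6, Mul(-1, Add(150, F), Add(F, Pow(Add(560, F), -1)))) (Function('M')(F) = Add(6, Mul(-1, Mul(Add(F, Pow(Add(F, 560), -1)), Add(F, 150)))) = Add(6, Mul(-1, Mul(Add(F, Pow(Add(560, F), -1)), Add(150, F)))) = Add(6, Mul(-1, Mul(Add(150, F), Add(F, Pow(Add(560, F), -1))))) = Add(6, Mul(-1, Add(150, F), Add(F, Pow(Add(560, F), -1)))))
Mul(Add(270144, -452074), Add(-472357, Function('M')(-358))) = Mul(Add(270144, -452074), Add(-472357, Mul(Pow(Add(560, -358), -1), Add(3210, Mul(-1, Pow(-358, 3)), Mul(-83995, -358), Mul(-710, Pow(-358, 2)))))) = Mul(-181930, Add(-472357, Mul(Pow(202, -1), Add(3210, Mul(-1, -45882712), 30070210, Mul(-710, 128164))))) = Mul(-181930, Add(-472357, Mul(Rational(1, 202), Add(3210, 45882712, 30070210, -90996440)))) = Mul(-181930, Add(-472357, Mul(Rational(1, 202), -15040308))) = Mul(-181930, Add(-472357, Rational(-7520154, 101))) = Mul(-181930, Rational(-55228211, 101)) = Rational(10047668427230, 101)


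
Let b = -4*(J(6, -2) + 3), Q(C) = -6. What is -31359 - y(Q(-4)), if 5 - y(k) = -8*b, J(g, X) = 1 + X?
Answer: -31300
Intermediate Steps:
b = -8 (b = -4*((1 - 2) + 3) = -4*(-1 + 3) = -4*2 = -8)
y(k) = -59 (y(k) = 5 - (-8)*(-8) = 5 - 1*64 = 5 - 64 = -59)
-31359 - y(Q(-4)) = -31359 - 1*(-59) = -31359 + 59 = -31300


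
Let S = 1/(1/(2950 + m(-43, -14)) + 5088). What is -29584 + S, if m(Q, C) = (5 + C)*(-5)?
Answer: -450817585629/15238561 ≈ -29584.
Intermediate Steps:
m(Q, C) = -25 - 5*C
S = 2995/15238561 (S = 1/(1/(2950 + (-25 - 5*(-14))) + 5088) = 1/(1/(2950 + (-25 + 70)) + 5088) = 1/(1/(2950 + 45) + 5088) = 1/(1/2995 + 5088) = 1/(15238561/2995) = 2995/15238561 ≈ 0.00019654)
-29584 + S = -29584 + 2995/15238561 = -450817585629/15238561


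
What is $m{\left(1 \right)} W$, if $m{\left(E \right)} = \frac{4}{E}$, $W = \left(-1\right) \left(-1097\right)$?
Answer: $4388$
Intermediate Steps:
$W = 1097$
$m{\left(1 \right)} W = \frac{4}{1} \cdot 1097 = 4 \cdot 1 \cdot 1097 = 4 \cdot 1097 = 4388$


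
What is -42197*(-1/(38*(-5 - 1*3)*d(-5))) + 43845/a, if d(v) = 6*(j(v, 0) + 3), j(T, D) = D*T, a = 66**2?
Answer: 1558603/662112 ≈ 2.3540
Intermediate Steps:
a = 4356
d(v) = 18 (d(v) = 6*(0*v + 3) = 6*(0 + 3) = 6*3 = 18)
-42197*(-1/(38*(-5 - 1*3)*d(-5))) + 43845/a = -42197*(-1/(684*(-5 - 1*3))) + 43845/4356 = -42197*(-1/(684*(-5 - 3))) + 43845*(1/4356) = -42197/((-8*(-684))) + 14615/1452 = -42197/5472 + 14615/1452 = 1558603/662112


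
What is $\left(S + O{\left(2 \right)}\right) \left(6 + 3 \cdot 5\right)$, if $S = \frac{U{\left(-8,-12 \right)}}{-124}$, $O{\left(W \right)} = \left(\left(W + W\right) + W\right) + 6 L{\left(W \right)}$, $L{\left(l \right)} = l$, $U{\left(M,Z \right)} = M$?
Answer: $\frac{11760}{31} \approx 379.35$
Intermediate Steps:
$O{\left(W \right)} = 9 W$ ($O{\left(W \right)} = \left(\left(W + W\right) + W\right) + 6 W = \left(2 W + W\right) + 6 W = 3 W + 6 W = 9 W$)
$S = \frac{2}{31}$ ($S = - \frac{8}{-124} = \left(-8\right) \left(- \frac{1}{124}\right) = \frac{2}{31} \approx 0.064516$)
$\left(S + O{\left(2 \right)}\right) \left(6 + 3 \cdot 5\right) = \left(\frac{2}{31} + 9 \cdot 2\right) \left(6 + 3 \cdot 5\right) = \left(\frac{2}{31} + 18\right) \left(6 + 15\right) = \frac{560}{31} \cdot 21 = \frac{11760}{31}$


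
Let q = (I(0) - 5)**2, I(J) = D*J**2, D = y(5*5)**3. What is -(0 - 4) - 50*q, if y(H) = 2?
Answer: -1246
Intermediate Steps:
D = 8 (D = 2**3 = 8)
I(J) = 8*J**2
q = 25 (q = (8*0**2 - 5)**2 = (8*0 - 5)**2 = (0 - 5)**2 = (-5)**2 = 25)
-(0 - 4) - 50*q = -(0 - 4) - 50*25 = -1*(-4) - 1250 = 4 - 1250 = -1246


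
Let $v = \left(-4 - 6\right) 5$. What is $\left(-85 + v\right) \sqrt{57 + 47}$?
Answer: $- 270 \sqrt{26} \approx -1376.7$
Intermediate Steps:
$v = -50$ ($v = \left(-10\right) 5 = -50$)
$\left(-85 + v\right) \sqrt{57 + 47} = \left(-85 - 50\right) \sqrt{57 + 47} = - 135 \sqrt{104} = - 135 \cdot 2 \sqrt{26} = - 270 \sqrt{26}$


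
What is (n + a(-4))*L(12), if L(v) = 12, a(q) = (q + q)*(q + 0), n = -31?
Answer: 12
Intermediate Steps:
a(q) = 2*q**2 (a(q) = (2*q)*q = 2*q**2)
(n + a(-4))*L(12) = (-31 + 2*(-4)**2)*12 = (-31 + 2*16)*12 = (-31 + 32)*12 = 1*12 = 12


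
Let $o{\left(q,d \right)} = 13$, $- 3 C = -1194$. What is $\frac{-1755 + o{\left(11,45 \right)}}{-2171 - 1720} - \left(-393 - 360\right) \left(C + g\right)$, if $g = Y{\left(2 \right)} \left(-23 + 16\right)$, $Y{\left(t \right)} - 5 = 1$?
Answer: $\frac{1043054330}{3891} \approx 2.6807 \cdot 10^{5}$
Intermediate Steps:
$C = 398$ ($C = \left(- \frac{1}{3}\right) \left(-1194\right) = 398$)
$Y{\left(t \right)} = 6$ ($Y{\left(t \right)} = 5 + 1 = 6$)
$g = -42$ ($g = 6 \left(-23 + 16\right) = 6 \left(-7\right) = -42$)
$\frac{-1755 + o{\left(11,45 \right)}}{-2171 - 1720} - \left(-393 - 360\right) \left(C + g\right) = \frac{-1755 + 13}{-2171 - 1720} - \left(-393 - 360\right) \left(398 - 42\right) = - \frac{1742}{-3891} - \left(-753\right) 356 = \left(-1742\right) \left(- \frac{1}{3891}\right) - -268068 = \frac{1742}{3891} + 268068 = \frac{1043054330}{3891}$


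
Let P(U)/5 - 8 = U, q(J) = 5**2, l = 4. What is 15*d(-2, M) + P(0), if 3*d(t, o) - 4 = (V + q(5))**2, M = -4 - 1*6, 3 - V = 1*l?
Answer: 2940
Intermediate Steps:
q(J) = 25
P(U) = 40 + 5*U
V = -1 (V = 3 - 4 = -1)
M = -10 (M = -4 - 6 = -10)
d(t, o) = 580/3 (d(t, o) = 4/3 + (-1 + 25)**2/3 = 4/3 + (1/3)*24**2 = 4/3 + (1/3)*576 = 4/3 + 192 = 580/3)
15*d(-2, M) + P(0) = 15*(580/3) + (40 + 5*0) = 2900 + (40 + 0) = 2900 + 40 = 2940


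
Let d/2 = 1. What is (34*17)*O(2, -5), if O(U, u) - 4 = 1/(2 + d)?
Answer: 4913/2 ≈ 2456.5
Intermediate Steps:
d = 2 (d = 2*1 = 2)
O(U, u) = 17/4 (O(U, u) = 4 + 1/(2 + 2) = 4 + 1/4 = 4 + ¼ = 17/4)
(34*17)*O(2, -5) = (34*17)*(17/4) = 578*(17/4) = 4913/2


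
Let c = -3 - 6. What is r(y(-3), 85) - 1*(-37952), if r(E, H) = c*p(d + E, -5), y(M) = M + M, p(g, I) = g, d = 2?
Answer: 37988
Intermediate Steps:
c = -9
y(M) = 2*M
r(E, H) = -18 - 9*E (r(E, H) = -9*(2 + E) = -18 - 9*E)
r(y(-3), 85) - 1*(-37952) = (-18 - 18*(-3)) - 1*(-37952) = (-18 - 9*(-6)) + 37952 = (-18 + 54) + 37952 = 36 + 37952 = 37988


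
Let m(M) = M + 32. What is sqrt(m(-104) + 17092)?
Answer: 2*sqrt(4255) ≈ 130.46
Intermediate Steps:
m(M) = 32 + M
sqrt(m(-104) + 17092) = sqrt((32 - 104) + 17092) = sqrt(-72 + 17092) = sqrt(17020) = 2*sqrt(4255)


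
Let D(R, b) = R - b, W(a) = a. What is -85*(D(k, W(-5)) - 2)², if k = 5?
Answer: -5440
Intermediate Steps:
-85*(D(k, W(-5)) - 2)² = -85*((5 - 1*(-5)) - 2)² = -85*((5 + 5) - 2)² = -85*(10 - 2)² = -85*8² = -85*64 = -5440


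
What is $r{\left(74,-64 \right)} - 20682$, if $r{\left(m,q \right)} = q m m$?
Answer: $-371146$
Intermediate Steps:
$r{\left(m,q \right)} = q m^{2}$ ($r{\left(m,q \right)} = m q m = q m^{2}$)
$r{\left(74,-64 \right)} - 20682 = - 64 \cdot 74^{2} - 20682 = \left(-64\right) 5476 - 20682 = -350464 - 20682 = -371146$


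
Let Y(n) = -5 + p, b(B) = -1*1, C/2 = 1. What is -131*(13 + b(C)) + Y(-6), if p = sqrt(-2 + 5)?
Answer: -1577 + sqrt(3) ≈ -1575.3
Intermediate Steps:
p = sqrt(3) ≈ 1.7320
C = 2 (C = 2*1 = 2)
b(B) = -1
Y(n) = -5 + sqrt(3)
-131*(13 + b(C)) + Y(-6) = -131*(13 - 1) + (-5 + sqrt(3)) = -131*12 + (-5 + sqrt(3)) = -1572 + (-5 + sqrt(3)) = -1577 + sqrt(3)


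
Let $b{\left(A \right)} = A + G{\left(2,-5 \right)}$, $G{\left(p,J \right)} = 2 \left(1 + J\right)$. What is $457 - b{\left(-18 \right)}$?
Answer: $483$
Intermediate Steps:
$G{\left(p,J \right)} = 2 + 2 J$
$b{\left(A \right)} = -8 + A$ ($b{\left(A \right)} = A + \left(2 + 2 \left(-5\right)\right) = A + \left(2 - 10\right) = A - 8 = -8 + A$)
$457 - b{\left(-18 \right)} = 457 - \left(-8 - 18\right) = 457 - -26 = 457 + 26 = 483$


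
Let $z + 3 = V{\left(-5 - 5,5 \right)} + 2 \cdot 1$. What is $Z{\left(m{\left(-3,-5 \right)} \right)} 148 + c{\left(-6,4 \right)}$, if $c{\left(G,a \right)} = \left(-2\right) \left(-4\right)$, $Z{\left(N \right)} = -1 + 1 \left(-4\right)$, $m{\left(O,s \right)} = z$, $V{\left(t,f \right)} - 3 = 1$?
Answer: $-732$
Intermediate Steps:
$V{\left(t,f \right)} = 4$ ($V{\left(t,f \right)} = 3 + 1 = 4$)
$z = 3$ ($z = -3 + \left(4 + 2 \cdot 1\right) = -3 + \left(4 + 2\right) = -3 + 6 = 3$)
$m{\left(O,s \right)} = 3$
$Z{\left(N \right)} = -5$ ($Z{\left(N \right)} = -1 - 4 = -5$)
$c{\left(G,a \right)} = 8$
$Z{\left(m{\left(-3,-5 \right)} \right)} 148 + c{\left(-6,4 \right)} = \left(-5\right) 148 + 8 = -740 + 8 = -732$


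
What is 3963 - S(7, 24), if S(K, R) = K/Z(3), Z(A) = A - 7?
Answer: 15859/4 ≈ 3964.8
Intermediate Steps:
Z(A) = -7 + A
S(K, R) = -K/4 (S(K, R) = K/(-7 + 3) = K/(-4) = K*(-¼) = -K/4)
3963 - S(7, 24) = 3963 - (-1)*7/4 = 3963 - 1*(-7/4) = 3963 + 7/4 = 15859/4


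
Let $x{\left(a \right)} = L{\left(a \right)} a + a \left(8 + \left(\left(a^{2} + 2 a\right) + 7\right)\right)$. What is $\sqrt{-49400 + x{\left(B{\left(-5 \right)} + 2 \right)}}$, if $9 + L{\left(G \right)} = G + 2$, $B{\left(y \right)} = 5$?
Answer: $i \sqrt{48854} \approx 221.03 i$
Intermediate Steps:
$L{\left(G \right)} = -7 + G$ ($L{\left(G \right)} = -9 + \left(G + 2\right) = -9 + \left(2 + G\right) = -7 + G$)
$x{\left(a \right)} = a \left(-7 + a\right) + a \left(15 + a^{2} + 2 a\right)$ ($x{\left(a \right)} = \left(-7 + a\right) a + a \left(8 + \left(\left(a^{2} + 2 a\right) + 7\right)\right) = a \left(-7 + a\right) + a \left(8 + \left(7 + a^{2} + 2 a\right)\right) = a \left(-7 + a\right) + a \left(15 + a^{2} + 2 a\right)$)
$\sqrt{-49400 + x{\left(B{\left(-5 \right)} + 2 \right)}} = \sqrt{-49400 + \left(5 + 2\right) \left(8 + \left(5 + 2\right)^{2} + 3 \left(5 + 2\right)\right)} = \sqrt{-49400 + 7 \left(8 + 7^{2} + 3 \cdot 7\right)} = \sqrt{-49400 + 7 \left(8 + 49 + 21\right)} = \sqrt{-49400 + 7 \cdot 78} = \sqrt{-49400 + 546} = \sqrt{-48854} = i \sqrt{48854}$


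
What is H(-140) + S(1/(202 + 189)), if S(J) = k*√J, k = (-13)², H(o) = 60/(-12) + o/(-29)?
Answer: -5/29 + 169*√391/391 ≈ 8.3743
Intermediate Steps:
H(o) = -5 - o/29 (H(o) = 60*(-1/12) + o*(-1/29) = -5 - o/29)
k = 169
S(J) = 169*√J
H(-140) + S(1/(202 + 189)) = (-5 - 1/29*(-140)) + 169*√(1/(202 + 189)) = (-5 + 140/29) + 169*√(1/391) = -5/29 + 169*√(1/391) = -5/29 + 169*(√391/391) = -5/29 + 169*√391/391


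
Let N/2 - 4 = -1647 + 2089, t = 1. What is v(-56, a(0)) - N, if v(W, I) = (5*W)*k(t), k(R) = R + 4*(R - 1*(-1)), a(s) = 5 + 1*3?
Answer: -3412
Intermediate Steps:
a(s) = 8 (a(s) = 5 + 3 = 8)
N = 892 (N = 8 + 2*(-1647 + 2089) = 8 + 2*442 = 8 + 884 = 892)
k(R) = 4 + 5*R (k(R) = R + 4*(R + 1) = R + 4*(1 + R) = R + (4 + 4*R) = 4 + 5*R)
v(W, I) = 45*W (v(W, I) = (5*W)*(4 + 5*1) = (5*W)*(4 + 5) = (5*W)*9 = 45*W)
v(-56, a(0)) - N = 45*(-56) - 1*892 = -2520 - 892 = -3412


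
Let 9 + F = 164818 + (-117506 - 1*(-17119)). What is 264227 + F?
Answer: 328649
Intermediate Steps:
F = 64422 (F = -9 + (164818 + (-117506 - 1*(-17119))) = -9 + (164818 + (-117506 + 17119)) = -9 + (164818 - 100387) = -9 + 64431 = 64422)
264227 + F = 264227 + 64422 = 328649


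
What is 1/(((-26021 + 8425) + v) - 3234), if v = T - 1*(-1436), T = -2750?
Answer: -1/22144 ≈ -4.5159e-5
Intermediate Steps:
v = -1314 (v = -2750 - 1*(-1436) = -2750 + 1436 = -1314)
1/(((-26021 + 8425) + v) - 3234) = 1/(((-26021 + 8425) - 1314) - 3234) = 1/((-17596 - 1314) - 3234) = 1/(-18910 - 3234) = 1/(-22144) = -1/22144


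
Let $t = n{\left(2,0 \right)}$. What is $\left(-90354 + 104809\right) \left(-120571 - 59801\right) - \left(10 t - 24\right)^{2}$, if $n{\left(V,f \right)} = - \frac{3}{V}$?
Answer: $-2607278781$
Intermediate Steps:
$t = - \frac{3}{2} \approx -1.5$
$\left(-90354 + 104809\right) \left(-120571 - 59801\right) - \left(10 t - 24\right)^{2} = \left(-90354 + 104809\right) \left(-120571 - 59801\right) - \left(10 \left(- \frac{3}{2}\right) - 24\right)^{2} = 14455 \left(-180372\right) - \left(-15 - 24\right)^{2} = -2607277260 - \left(-39\right)^{2} = -2607277260 - 1521 = -2607278781$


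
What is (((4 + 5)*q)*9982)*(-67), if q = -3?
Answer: 18057438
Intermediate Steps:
(((4 + 5)*q)*9982)*(-67) = (((4 + 5)*(-3))*9982)*(-67) = ((9*(-3))*9982)*(-67) = -27*9982*(-67) = -269514*(-67) = 18057438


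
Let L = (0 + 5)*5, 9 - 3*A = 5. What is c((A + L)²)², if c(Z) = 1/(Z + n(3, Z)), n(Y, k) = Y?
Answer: 81/39287824 ≈ 2.0617e-6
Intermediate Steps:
A = 4/3 (A = 3 - ⅓*5 = 3 - 5/3 = 4/3 ≈ 1.3333)
L = 25 (L = 5*5 = 25)
c(Z) = 1/(3 + Z) (c(Z) = 1/(Z + 3) = 1/(3 + Z))
c((A + L)²)² = (1/(3 + (4/3 + 25)²))² = (1/(3 + (79/3)²))² = (1/(3 + 6241/9))² = (1/(6268/9))² = (9/6268)² = 81/39287824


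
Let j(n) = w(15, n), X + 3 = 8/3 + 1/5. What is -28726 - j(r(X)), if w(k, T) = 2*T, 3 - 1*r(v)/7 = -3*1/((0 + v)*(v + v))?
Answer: -119797/4 ≈ -29949.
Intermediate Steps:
X = -2/15 (X = -3 + (8/3 + 1/5) = -3 + (8*(⅓) + 1*(⅕)) = -3 + (8/3 + ⅕) = -3 + 43/15 = -2/15 ≈ -0.13333)
r(v) = 21 + 21/(2*v²) (r(v) = 21 - (-21)/((0 + v)*(v + v)) = 21 - (-21)/(v*(2*v)) = 21 - (-21)/(2*v²) = 21 + 21/(2*v²))
j(n) = 2*n
-28726 - j(r(X)) = -28726 - 2*(21 + 21/(2*(-2/15)²)) = -28726 - 2*(21 + (21/2)*(225/4)) = -28726 - 2*(21 + 4725/8) = -28726 - 2*4893/8 = -28726 - 1*4893/4 = -28726 - 4893/4 = -119797/4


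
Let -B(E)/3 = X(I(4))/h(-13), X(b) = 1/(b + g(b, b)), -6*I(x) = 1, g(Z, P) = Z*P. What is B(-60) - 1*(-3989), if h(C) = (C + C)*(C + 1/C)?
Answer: 1695352/425 ≈ 3989.1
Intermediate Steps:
g(Z, P) = P*Z
I(x) = -⅙ (I(x) = -⅙*1 = -⅙)
h(C) = 2*C*(C + 1/C) (h(C) = (2*C)*(C + 1/C) = 2*C*(C + 1/C))
X(b) = 1/(b + b²) (X(b) = 1/(b + b*b) = 1/(b + b²))
B(E) = 27/425 (B(E) = -3*1/((-⅙)*(1 - ⅙))/(2 + 2*(-13)²) = -3*(-6/⅚)/(2 + 2*169) = -3*(-6*6/5)/(2 + 338) = -(-108)/(5*340) = -3*(-9/425) = 27/425)
B(-60) - 1*(-3989) = 27/425 - 1*(-3989) = 27/425 + 3989 = 1695352/425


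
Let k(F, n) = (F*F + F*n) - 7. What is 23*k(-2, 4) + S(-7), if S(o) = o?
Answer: -260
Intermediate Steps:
k(F, n) = -7 + F**2 + F*n (k(F, n) = (F**2 + F*n) - 7 = -7 + F**2 + F*n)
23*k(-2, 4) + S(-7) = 23*(-7 + (-2)**2 - 2*4) - 7 = 23*(-7 + 4 - 8) - 7 = 23*(-11) - 7 = -253 - 7 = -260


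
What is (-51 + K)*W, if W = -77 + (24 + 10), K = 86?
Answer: -1505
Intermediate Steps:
W = -43 (W = -77 + 34 = -43)
(-51 + K)*W = (-51 + 86)*(-43) = 35*(-43) = -1505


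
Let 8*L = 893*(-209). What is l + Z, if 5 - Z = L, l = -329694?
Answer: -2450875/8 ≈ -3.0636e+5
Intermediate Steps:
L = -186637/8 (L = (893*(-209))/8 = (⅛)*(-186637) = -186637/8 ≈ -23330.)
Z = 186677/8 (Z = 5 - 1*(-186637/8) = 5 + 186637/8 = 186677/8 ≈ 23335.)
l + Z = -329694 + 186677/8 = -2450875/8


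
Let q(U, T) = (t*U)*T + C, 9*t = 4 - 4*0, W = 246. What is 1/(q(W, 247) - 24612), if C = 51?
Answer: 3/7333 ≈ 0.00040911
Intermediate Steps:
t = 4/9 (t = (4 - 4*0)/9 = (4 + 0)/9 = (1/9)*4 = 4/9 ≈ 0.44444)
q(U, T) = 51 + 4*T*U/9 (q(U, T) = (4*U/9)*T + 51 = 4*T*U/9 + 51 = 51 + 4*T*U/9)
1/(q(W, 247) - 24612) = 1/((51 + (4/9)*247*246) - 24612) = 1/((51 + 81016/3) - 24612) = 1/(81169/3 - 24612) = 1/(7333/3) = 3/7333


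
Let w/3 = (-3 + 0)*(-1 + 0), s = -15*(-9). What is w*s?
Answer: 1215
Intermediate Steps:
s = 135
w = 9 (w = 3*((-3 + 0)*(-1 + 0)) = 3*(-3*(-1)) = 3*3 = 9)
w*s = 9*135 = 1215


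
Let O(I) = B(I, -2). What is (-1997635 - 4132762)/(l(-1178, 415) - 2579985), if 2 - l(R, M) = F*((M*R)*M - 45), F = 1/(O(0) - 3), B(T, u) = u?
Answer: 6130397/43156202 ≈ 0.14205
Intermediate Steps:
O(I) = -2
F = -⅕ (F = 1/(-2 - 3) = 1/(-5) = -⅕ ≈ -0.20000)
l(R, M) = -7 + R*M²/5 (l(R, M) = 2 - (-1)*((M*R)*M - 45)/5 = 2 - (-1)*(R*M² - 45)/5 = 2 - (-1)*(-45 + R*M²)/5 = 2 - (9 - R*M²/5) = 2 + (-9 + R*M²/5) = -7 + R*M²/5)
(-1997635 - 4132762)/(l(-1178, 415) - 2579985) = (-1997635 - 4132762)/((-7 + (⅕)*(-1178)*415²) - 2579985) = -6130397/((-7 + (⅕)*(-1178)*172225) - 2579985) = -6130397/((-7 - 40576210) - 2579985) = -6130397/(-40576217 - 2579985) = -6130397/(-43156202) = -6130397*(-1/43156202) = 6130397/43156202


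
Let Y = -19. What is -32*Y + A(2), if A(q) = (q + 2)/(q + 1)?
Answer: 1828/3 ≈ 609.33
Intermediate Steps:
A(q) = (2 + q)/(1 + q)
-32*Y + A(2) = -32*(-19) + (2 + 2)/(1 + 2) = 608 + 4/3 = 1828/3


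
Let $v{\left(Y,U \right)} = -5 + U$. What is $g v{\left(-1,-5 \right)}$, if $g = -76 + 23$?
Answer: $530$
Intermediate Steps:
$g = -53$
$g v{\left(-1,-5 \right)} = - 53 \left(-5 - 5\right) = \left(-53\right) \left(-10\right) = 530$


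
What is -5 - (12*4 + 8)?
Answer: -61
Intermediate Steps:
-5 - (12*4 + 8) = -5 - (48 + 8) = -5 - 1*56 = -5 - 56 = -61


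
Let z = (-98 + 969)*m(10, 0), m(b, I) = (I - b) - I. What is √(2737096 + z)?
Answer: 3*√303154 ≈ 1651.8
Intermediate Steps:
m(b, I) = -b
z = -8710 (z = (-98 + 969)*(-1*10) = 871*(-10) = -8710)
√(2737096 + z) = √(2737096 - 8710) = √2728386 = 3*√303154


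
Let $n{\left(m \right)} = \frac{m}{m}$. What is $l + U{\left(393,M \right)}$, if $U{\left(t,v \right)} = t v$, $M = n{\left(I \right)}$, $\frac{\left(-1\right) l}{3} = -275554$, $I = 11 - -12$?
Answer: $827055$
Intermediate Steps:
$I = 23$ ($I = 11 + 12 = 23$)
$l = 826662$ ($l = \left(-3\right) \left(-275554\right) = 826662$)
$n{\left(m \right)} = 1$
$M = 1$
$l + U{\left(393,M \right)} = 826662 + 393 \cdot 1 = 826662 + 393 = 827055$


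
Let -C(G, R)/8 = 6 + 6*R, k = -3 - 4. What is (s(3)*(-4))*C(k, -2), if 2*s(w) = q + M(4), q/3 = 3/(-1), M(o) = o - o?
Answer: 864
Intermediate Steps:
k = -7
M(o) = 0
q = -9 (q = 3*(3/(-1)) = 3*(3*(-1)) = 3*(-3) = -9)
C(G, R) = -48 - 48*R (C(G, R) = -8*(6 + 6*R) = -48 - 48*R)
s(w) = -9/2 (s(w) = (-9 + 0)/2 = (½)*(-9) = -9/2)
(s(3)*(-4))*C(k, -2) = (-9/2*(-4))*(-48 - 48*(-2)) = 18*(-48 + 96) = 18*48 = 864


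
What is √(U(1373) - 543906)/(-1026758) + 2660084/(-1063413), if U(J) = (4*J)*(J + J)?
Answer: -2660084/1063413 - √14537126/1026758 ≈ -2.5052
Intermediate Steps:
U(J) = 8*J² (U(J) = (4*J)*(2*J) = 8*J²)
√(U(1373) - 543906)/(-1026758) + 2660084/(-1063413) = √(8*1373² - 543906)/(-1026758) + 2660084/(-1063413) = √(8*1885129 - 543906)*(-1/1026758) + 2660084*(-1/1063413) = √(15081032 - 543906)*(-1/1026758) - 2660084/1063413 = √14537126*(-1/1026758) - 2660084/1063413 = -√14537126/1026758 - 2660084/1063413 = -2660084/1063413 - √14537126/1026758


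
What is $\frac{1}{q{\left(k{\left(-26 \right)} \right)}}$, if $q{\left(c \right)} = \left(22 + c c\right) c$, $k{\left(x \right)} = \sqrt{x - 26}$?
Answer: $\frac{i \sqrt{13}}{780} \approx 0.0046225 i$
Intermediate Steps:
$k{\left(x \right)} = \sqrt{-26 + x}$ ($k{\left(x \right)} = \sqrt{x - 26} = \sqrt{-26 + x}$)
$q{\left(c \right)} = c \left(22 + c^{2}\right)$ ($q{\left(c \right)} = \left(22 + c^{2}\right) c = c \left(22 + c^{2}\right)$)
$\frac{1}{q{\left(k{\left(-26 \right)} \right)}} = \frac{1}{\sqrt{-26 - 26} \left(22 + \left(\sqrt{-26 - 26}\right)^{2}\right)} = \frac{1}{\sqrt{-52} \left(22 + \left(\sqrt{-52}\right)^{2}\right)} = \frac{1}{2 i \sqrt{13} \left(22 + \left(2 i \sqrt{13}\right)^{2}\right)} = \frac{1}{2 i \sqrt{13} \left(22 - 52\right)} = \frac{1}{2 i \sqrt{13} \left(-30\right)} = \frac{1}{\left(-60\right) i \sqrt{13}} = \frac{i \sqrt{13}}{780}$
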